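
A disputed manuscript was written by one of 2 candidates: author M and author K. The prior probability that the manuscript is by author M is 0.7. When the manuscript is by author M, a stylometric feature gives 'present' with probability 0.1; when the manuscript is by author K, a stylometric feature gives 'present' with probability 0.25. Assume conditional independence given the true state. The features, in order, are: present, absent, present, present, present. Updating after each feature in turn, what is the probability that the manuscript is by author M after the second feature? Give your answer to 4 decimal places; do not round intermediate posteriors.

After 'present': P(author M) = 0.1·0.7000 / (0.1·0.7000 + 0.25·0.3000) ≈ 0.4828
After 'absent': P(author M) = 0.9·0.4828 / (0.9·0.4828 + 0.75·0.5172) ≈ 0.5283

0.5283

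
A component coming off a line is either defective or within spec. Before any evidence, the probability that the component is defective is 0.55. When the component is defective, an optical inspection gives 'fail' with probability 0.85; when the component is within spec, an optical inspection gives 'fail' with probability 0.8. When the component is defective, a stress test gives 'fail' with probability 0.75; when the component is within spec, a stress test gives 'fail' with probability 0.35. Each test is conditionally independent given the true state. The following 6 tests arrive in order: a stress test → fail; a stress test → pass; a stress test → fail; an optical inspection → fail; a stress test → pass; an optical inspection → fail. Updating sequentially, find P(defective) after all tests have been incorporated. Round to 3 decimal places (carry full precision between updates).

Each posterior becomes the prior for the next update.
After a stress test='fail': P(defective) = 0.75·0.5500 / (0.75·0.5500 + 0.35·0.4500) ≈ 0.7237
After a stress test='pass': P(defective) = 0.25·0.7237 / (0.25·0.7237 + 0.65·0.2763) ≈ 0.5018
After a stress test='fail': P(defective) = 0.75·0.5018 / (0.75·0.5018 + 0.35·0.4982) ≈ 0.6834
After an optical inspection='fail': P(defective) = 0.85·0.6834 / (0.85·0.6834 + 0.8·0.3166) ≈ 0.6964
After a stress test='pass': P(defective) = 0.25·0.6964 / (0.25·0.6964 + 0.65·0.3036) ≈ 0.4687
After an optical inspection='fail': P(defective) = 0.85·0.4687 / (0.85·0.4687 + 0.8·0.5313) ≈ 0.4838

0.484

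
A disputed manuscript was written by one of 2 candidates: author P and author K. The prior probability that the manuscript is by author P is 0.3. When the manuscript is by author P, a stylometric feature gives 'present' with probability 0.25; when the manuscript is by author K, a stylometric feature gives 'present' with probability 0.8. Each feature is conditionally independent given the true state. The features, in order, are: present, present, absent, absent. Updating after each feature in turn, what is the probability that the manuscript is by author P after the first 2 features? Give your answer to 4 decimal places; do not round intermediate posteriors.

0.0402

Apply Bayes' rule sequentially, carrying P(author P) forward.
After 'present': P(author P) = 0.25·0.3000 / (0.25·0.3000 + 0.8·0.7000) ≈ 0.1181
After 'present': P(author P) = 0.25·0.1181 / (0.25·0.1181 + 0.8·0.8819) ≈ 0.0402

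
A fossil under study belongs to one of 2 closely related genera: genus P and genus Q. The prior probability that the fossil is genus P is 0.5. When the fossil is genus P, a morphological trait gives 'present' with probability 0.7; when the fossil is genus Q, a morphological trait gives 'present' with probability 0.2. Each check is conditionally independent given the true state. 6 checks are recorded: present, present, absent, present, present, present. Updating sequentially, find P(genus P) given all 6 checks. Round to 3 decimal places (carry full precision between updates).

0.995

After 'present': P(genus P) = 0.7·0.5000 / (0.7·0.5000 + 0.2·0.5000) ≈ 0.7778
After 'present': P(genus P) = 0.7·0.7778 / (0.7·0.7778 + 0.2·0.2222) ≈ 0.9245
After 'absent': P(genus P) = 0.3·0.9245 / (0.3·0.9245 + 0.8·0.0755) ≈ 0.8212
After 'present': P(genus P) = 0.7·0.8212 / (0.7·0.8212 + 0.2·0.1788) ≈ 0.9414
After 'present': P(genus P) = 0.7·0.9414 / (0.7·0.9414 + 0.2·0.0586) ≈ 0.9825
After 'present': P(genus P) = 0.7·0.9825 / (0.7·0.9825 + 0.2·0.0175) ≈ 0.9949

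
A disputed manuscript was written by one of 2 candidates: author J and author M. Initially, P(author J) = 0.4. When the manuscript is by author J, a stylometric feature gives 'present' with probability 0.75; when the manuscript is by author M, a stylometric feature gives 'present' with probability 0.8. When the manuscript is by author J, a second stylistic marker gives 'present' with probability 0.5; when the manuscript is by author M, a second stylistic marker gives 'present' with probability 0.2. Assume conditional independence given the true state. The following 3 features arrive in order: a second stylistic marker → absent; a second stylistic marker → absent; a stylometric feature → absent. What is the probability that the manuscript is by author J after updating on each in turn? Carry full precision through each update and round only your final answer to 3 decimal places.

0.246

After a second stylistic marker='absent': P(author J) = 0.5·0.4000 / (0.5·0.4000 + 0.8·0.6000) ≈ 0.2941
After a second stylistic marker='absent': P(author J) = 0.5·0.2941 / (0.5·0.2941 + 0.8·0.7059) ≈ 0.2066
After a stylometric feature='absent': P(author J) = 0.25·0.2066 / (0.25·0.2066 + 0.2·0.7934) ≈ 0.2456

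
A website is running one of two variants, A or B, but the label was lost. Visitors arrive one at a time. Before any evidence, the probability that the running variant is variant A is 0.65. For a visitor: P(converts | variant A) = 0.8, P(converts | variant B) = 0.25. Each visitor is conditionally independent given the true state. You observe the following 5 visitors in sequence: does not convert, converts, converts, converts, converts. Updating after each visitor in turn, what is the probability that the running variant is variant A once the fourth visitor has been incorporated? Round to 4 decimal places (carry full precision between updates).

0.9420

After 'does not convert': P(A) = 0.2·0.6500 / (0.2·0.6500 + 0.75·0.3500) ≈ 0.3312
After 'converts': P(A) = 0.8·0.3312 / (0.8·0.3312 + 0.25·0.6688) ≈ 0.6131
After 'converts': P(A) = 0.8·0.6131 / (0.8·0.6131 + 0.25·0.3869) ≈ 0.8353
After 'converts': P(A) = 0.8·0.8353 / (0.8·0.8353 + 0.25·0.1647) ≈ 0.9420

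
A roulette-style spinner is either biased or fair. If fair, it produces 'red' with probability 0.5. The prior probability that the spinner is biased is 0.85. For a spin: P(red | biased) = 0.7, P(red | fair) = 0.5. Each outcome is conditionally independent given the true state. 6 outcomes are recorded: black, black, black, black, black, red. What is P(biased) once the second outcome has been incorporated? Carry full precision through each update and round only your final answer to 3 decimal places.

After 'black': P(biased) = 0.3·0.8500 / (0.3·0.8500 + 0.5·0.1500) ≈ 0.7727
After 'black': P(biased) = 0.3·0.7727 / (0.3·0.7727 + 0.5·0.2273) ≈ 0.6711

0.671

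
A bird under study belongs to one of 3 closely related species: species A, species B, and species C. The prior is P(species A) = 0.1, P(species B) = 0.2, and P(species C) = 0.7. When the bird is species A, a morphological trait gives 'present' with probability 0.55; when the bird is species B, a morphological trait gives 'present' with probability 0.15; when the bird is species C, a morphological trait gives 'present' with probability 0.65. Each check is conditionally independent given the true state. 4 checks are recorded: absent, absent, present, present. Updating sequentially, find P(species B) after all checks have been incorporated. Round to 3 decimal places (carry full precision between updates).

0.071

Apply Bayes' rule sequentially, carrying P(species B) forward.
After 'absent': normaliser = 0.45·0.1000 + 0.85·0.2000 + 0.35·0.7000; P(species A) ≈ 0.0978, P(species B) ≈ 0.3696, P(species C) ≈ 0.5326
After 'absent': normaliser = 0.45·0.0978 + 0.85·0.3696 + 0.35·0.5326; P(species A) ≈ 0.0808, P(species B) ≈ 0.5768, P(species C) ≈ 0.3423
After 'present': normaliser = 0.55·0.0808 + 0.15·0.5768 + 0.65·0.3423; P(species A) ≈ 0.1258, P(species B) ≈ 0.2448, P(species C) ≈ 0.6294
After 'present': normaliser = 0.55·0.1258 + 0.15·0.2448 + 0.65·0.6294; P(species A) ≈ 0.1343, P(species B) ≈ 0.0713, P(species C) ≈ 0.7944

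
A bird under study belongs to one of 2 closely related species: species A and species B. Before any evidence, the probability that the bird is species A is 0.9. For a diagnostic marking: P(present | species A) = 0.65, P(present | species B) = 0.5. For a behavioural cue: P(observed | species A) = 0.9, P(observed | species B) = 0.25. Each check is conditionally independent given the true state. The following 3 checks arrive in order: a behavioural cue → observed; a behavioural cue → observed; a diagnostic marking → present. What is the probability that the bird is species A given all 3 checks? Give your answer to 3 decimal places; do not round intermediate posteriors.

0.993

After a behavioural cue='observed': P(species A) = 0.9·0.9000 / (0.9·0.9000 + 0.25·0.1000) ≈ 0.9701
After a behavioural cue='observed': P(species A) = 0.9·0.9701 / (0.9·0.9701 + 0.25·0.0299) ≈ 0.9915
After a diagnostic marking='present': P(species A) = 0.65·0.9915 / (0.65·0.9915 + 0.5·0.0085) ≈ 0.9934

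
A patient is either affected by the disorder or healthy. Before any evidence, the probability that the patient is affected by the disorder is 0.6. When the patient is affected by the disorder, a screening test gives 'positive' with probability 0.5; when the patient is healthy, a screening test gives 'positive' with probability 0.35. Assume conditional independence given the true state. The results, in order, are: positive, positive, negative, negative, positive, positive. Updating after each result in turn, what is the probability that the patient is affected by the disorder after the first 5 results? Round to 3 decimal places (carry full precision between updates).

Apply Bayes' rule sequentially, carrying P(affected) forward.
After 'positive': P(affected) = 0.5·0.6000 / (0.5·0.6000 + 0.35·0.4000) ≈ 0.6818
After 'positive': P(affected) = 0.5·0.6818 / (0.5·0.6818 + 0.35·0.3182) ≈ 0.7538
After 'negative': P(affected) = 0.5·0.7538 / (0.5·0.7538 + 0.65·0.2462) ≈ 0.7019
After 'negative': P(affected) = 0.5·0.7019 / (0.5·0.7019 + 0.65·0.2981) ≈ 0.6443
After 'positive': P(affected) = 0.5·0.6443 / (0.5·0.6443 + 0.35·0.3557) ≈ 0.7213

0.721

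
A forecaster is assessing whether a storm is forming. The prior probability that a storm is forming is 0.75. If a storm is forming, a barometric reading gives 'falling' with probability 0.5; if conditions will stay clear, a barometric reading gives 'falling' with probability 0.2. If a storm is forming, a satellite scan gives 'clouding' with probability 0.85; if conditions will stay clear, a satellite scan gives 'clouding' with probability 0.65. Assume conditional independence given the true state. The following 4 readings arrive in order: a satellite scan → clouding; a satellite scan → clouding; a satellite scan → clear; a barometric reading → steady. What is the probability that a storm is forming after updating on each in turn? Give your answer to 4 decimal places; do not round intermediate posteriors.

After a satellite scan='clouding': P(storm) = 0.85·0.7500 / (0.85·0.7500 + 0.65·0.2500) ≈ 0.7969
After a satellite scan='clouding': P(storm) = 0.85·0.7969 / (0.85·0.7969 + 0.65·0.2031) ≈ 0.8369
After a satellite scan='clear': P(storm) = 0.15·0.8369 / (0.15·0.8369 + 0.35·0.1631) ≈ 0.6874
After a barometric reading='steady': P(storm) = 0.5·0.6874 / (0.5·0.6874 + 0.8·0.3126) ≈ 0.5788

0.5788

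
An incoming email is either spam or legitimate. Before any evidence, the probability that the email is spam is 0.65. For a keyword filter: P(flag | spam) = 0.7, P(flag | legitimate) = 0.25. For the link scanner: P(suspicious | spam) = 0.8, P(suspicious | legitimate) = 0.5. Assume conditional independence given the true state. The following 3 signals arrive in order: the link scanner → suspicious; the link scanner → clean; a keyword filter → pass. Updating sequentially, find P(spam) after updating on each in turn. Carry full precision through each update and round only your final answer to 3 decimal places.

0.322

After the link scanner='suspicious': P(spam) = 0.8·0.6500 / (0.8·0.6500 + 0.5·0.3500) ≈ 0.7482
After the link scanner='clean': P(spam) = 0.2·0.7482 / (0.2·0.7482 + 0.5·0.2518) ≈ 0.5431
After a keyword filter='pass': P(spam) = 0.3·0.5431 / (0.3·0.5431 + 0.75·0.4569) ≈ 0.3222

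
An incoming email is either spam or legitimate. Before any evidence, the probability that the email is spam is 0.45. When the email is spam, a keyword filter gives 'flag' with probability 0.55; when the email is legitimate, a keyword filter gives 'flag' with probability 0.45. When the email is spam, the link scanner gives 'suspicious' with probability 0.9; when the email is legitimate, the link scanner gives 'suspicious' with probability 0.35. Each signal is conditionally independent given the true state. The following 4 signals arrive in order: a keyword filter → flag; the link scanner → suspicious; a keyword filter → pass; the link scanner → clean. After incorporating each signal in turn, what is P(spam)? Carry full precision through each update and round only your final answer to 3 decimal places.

0.245

After a keyword filter='flag': P(spam) = 0.55·0.4500 / (0.55·0.4500 + 0.45·0.5500) ≈ 0.5000
After the link scanner='suspicious': P(spam) = 0.9·0.5000 / (0.9·0.5000 + 0.35·0.5000) ≈ 0.7200
After a keyword filter='pass': P(spam) = 0.45·0.7200 / (0.45·0.7200 + 0.55·0.2800) ≈ 0.6778
After the link scanner='clean': P(spam) = 0.1·0.6778 / (0.1·0.6778 + 0.65·0.3222) ≈ 0.2445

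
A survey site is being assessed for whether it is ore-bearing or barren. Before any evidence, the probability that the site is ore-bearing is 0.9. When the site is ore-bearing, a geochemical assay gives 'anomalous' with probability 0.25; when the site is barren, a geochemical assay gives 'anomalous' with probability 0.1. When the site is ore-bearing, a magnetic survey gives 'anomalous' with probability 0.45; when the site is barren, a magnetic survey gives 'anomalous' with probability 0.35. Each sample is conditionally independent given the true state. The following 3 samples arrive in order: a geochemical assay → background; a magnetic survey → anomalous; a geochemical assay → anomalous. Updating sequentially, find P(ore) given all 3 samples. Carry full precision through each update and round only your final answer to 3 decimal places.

0.960

After a geochemical assay='background': P(ore) = 0.75·0.9000 / (0.75·0.9000 + 0.9·0.1000) ≈ 0.8824
After a magnetic survey='anomalous': P(ore) = 0.45·0.8824 / (0.45·0.8824 + 0.35·0.1176) ≈ 0.9060
After a geochemical assay='anomalous': P(ore) = 0.25·0.9060 / (0.25·0.9060 + 0.1·0.0940) ≈ 0.9602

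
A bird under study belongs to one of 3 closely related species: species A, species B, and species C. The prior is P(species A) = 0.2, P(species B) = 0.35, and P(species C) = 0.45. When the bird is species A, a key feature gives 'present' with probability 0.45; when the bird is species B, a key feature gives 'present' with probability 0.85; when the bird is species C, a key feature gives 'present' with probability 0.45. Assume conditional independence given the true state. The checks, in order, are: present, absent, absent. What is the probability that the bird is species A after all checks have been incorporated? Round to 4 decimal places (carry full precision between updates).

0.2861

Apply Bayes' rule sequentially, carrying P(species A) forward.
After 'present': normaliser = 0.45·0.2000 + 0.85·0.3500 + 0.45·0.4500; P(species A) ≈ 0.1525, P(species B) ≈ 0.5042, P(species C) ≈ 0.3432
After 'absent': normaliser = 0.55·0.1525 + 0.15·0.5042 + 0.55·0.3432; P(species A) ≈ 0.2409, P(species B) ≈ 0.2172, P(species C) ≈ 0.5420
After 'absent': normaliser = 0.55·0.2409 + 0.15·0.2172 + 0.55·0.5420; P(species A) ≈ 0.2861, P(species B) ≈ 0.0703, P(species C) ≈ 0.6436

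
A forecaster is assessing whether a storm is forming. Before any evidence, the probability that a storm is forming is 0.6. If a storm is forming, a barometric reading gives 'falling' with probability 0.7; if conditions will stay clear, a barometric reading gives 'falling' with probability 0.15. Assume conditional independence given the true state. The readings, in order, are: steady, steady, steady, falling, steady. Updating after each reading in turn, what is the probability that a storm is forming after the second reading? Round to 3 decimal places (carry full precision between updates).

0.157

After 'steady': P(storm) = 0.3·0.6000 / (0.3·0.6000 + 0.85·0.4000) ≈ 0.3462
After 'steady': P(storm) = 0.3·0.3462 / (0.3·0.3462 + 0.85·0.6538) ≈ 0.1574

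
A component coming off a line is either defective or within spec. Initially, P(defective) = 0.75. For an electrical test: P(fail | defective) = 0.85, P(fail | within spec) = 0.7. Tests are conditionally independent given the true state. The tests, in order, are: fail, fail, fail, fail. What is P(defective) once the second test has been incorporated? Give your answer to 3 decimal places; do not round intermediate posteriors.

Each posterior becomes the prior for the next update.
After 'fail': P(defective) = 0.85·0.7500 / (0.85·0.7500 + 0.7·0.2500) ≈ 0.7846
After 'fail': P(defective) = 0.85·0.7846 / (0.85·0.7846 + 0.7·0.2154) ≈ 0.8156

0.816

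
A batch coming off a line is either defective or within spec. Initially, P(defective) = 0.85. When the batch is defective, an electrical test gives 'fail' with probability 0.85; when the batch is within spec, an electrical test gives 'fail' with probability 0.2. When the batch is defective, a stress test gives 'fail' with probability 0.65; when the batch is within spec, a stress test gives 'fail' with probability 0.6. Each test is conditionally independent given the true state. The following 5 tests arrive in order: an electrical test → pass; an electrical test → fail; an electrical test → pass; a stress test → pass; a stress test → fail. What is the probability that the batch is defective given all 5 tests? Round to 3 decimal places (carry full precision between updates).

0.445

Each posterior becomes the prior for the next update.
After an electrical test='pass': P(defective) = 0.15·0.8500 / (0.15·0.8500 + 0.8·0.1500) ≈ 0.5152
After an electrical test='fail': P(defective) = 0.85·0.5152 / (0.85·0.5152 + 0.2·0.4848) ≈ 0.8187
After an electrical test='pass': P(defective) = 0.15·0.8187 / (0.15·0.8187 + 0.8·0.1813) ≈ 0.4585
After a stress test='pass': P(defective) = 0.35·0.4585 / (0.35·0.4585 + 0.4·0.5415) ≈ 0.4256
After a stress test='fail': P(defective) = 0.65·0.4256 / (0.65·0.4256 + 0.6·0.5744) ≈ 0.4452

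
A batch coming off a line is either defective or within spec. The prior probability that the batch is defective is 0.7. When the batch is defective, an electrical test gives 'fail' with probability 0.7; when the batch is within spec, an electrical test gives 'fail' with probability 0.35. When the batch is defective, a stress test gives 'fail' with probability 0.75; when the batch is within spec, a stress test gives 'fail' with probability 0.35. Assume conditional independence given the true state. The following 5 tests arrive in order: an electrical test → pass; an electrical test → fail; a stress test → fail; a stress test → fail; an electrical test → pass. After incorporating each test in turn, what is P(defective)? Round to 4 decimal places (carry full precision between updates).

Apply Bayes' rule sequentially, carrying P(defective) forward.
After an electrical test='pass': P(defective) = 0.3·0.7000 / (0.3·0.7000 + 0.65·0.3000) ≈ 0.5185
After an electrical test='fail': P(defective) = 0.7·0.5185 / (0.7·0.5185 + 0.35·0.4815) ≈ 0.6829
After a stress test='fail': P(defective) = 0.75·0.6829 / (0.75·0.6829 + 0.35·0.3171) ≈ 0.8219
After a stress test='fail': P(defective) = 0.75·0.8219 / (0.75·0.8219 + 0.35·0.1781) ≈ 0.9082
After an electrical test='pass': P(defective) = 0.3·0.9082 / (0.3·0.9082 + 0.65·0.0918) ≈ 0.8203

0.8203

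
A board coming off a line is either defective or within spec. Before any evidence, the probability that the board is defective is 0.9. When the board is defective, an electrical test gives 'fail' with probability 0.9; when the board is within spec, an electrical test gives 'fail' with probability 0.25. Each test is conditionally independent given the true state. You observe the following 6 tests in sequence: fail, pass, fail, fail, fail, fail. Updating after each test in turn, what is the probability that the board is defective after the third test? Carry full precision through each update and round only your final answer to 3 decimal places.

Apply Bayes' rule sequentially, carrying P(defective) forward.
After 'fail': P(defective) = 0.9·0.9000 / (0.9·0.9000 + 0.25·0.1000) ≈ 0.9701
After 'pass': P(defective) = 0.1·0.9701 / (0.1·0.9701 + 0.75·0.0299) ≈ 0.8120
After 'fail': P(defective) = 0.9·0.8120 / (0.9·0.8120 + 0.25·0.1880) ≈ 0.9396

0.940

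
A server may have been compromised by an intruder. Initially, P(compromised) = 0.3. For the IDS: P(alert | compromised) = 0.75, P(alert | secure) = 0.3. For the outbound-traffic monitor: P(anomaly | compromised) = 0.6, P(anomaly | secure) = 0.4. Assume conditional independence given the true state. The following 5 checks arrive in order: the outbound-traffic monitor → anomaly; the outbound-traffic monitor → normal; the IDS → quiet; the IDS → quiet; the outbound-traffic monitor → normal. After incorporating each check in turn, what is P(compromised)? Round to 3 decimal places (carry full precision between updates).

0.035

After the outbound-traffic monitor='anomaly': P(compromised) = 0.6·0.3000 / (0.6·0.3000 + 0.4·0.7000) ≈ 0.3913
After the outbound-traffic monitor='normal': P(compromised) = 0.4·0.3913 / (0.4·0.3913 + 0.6·0.6087) ≈ 0.3000
After the IDS='quiet': P(compromised) = 0.25·0.3000 / (0.25·0.3000 + 0.7·0.7000) ≈ 0.1327
After the IDS='quiet': P(compromised) = 0.25·0.1327 / (0.25·0.1327 + 0.7·0.8673) ≈ 0.0518
After the outbound-traffic monitor='normal': P(compromised) = 0.4·0.0518 / (0.4·0.0518 + 0.6·0.9482) ≈ 0.0352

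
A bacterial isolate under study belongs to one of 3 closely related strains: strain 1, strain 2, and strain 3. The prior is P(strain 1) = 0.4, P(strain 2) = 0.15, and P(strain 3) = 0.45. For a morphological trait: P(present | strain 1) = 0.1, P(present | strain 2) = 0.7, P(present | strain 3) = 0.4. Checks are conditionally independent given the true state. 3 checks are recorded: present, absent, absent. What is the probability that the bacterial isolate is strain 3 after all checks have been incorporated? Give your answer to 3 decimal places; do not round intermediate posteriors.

0.608

After 'present': normaliser = 0.1·0.4000 + 0.7·0.1500 + 0.4·0.4500; P(strain 1) ≈ 0.1231, P(strain 2) ≈ 0.3231, P(strain 3) ≈ 0.5538
After 'absent': normaliser = 0.9·0.1231 + 0.3·0.3231 + 0.6·0.5538; P(strain 1) ≈ 0.2051, P(strain 2) ≈ 0.1795, P(strain 3) ≈ 0.6154
After 'absent': normaliser = 0.9·0.2051 + 0.3·0.1795 + 0.6·0.6154; P(strain 1) ≈ 0.3038, P(strain 2) ≈ 0.0886, P(strain 3) ≈ 0.6076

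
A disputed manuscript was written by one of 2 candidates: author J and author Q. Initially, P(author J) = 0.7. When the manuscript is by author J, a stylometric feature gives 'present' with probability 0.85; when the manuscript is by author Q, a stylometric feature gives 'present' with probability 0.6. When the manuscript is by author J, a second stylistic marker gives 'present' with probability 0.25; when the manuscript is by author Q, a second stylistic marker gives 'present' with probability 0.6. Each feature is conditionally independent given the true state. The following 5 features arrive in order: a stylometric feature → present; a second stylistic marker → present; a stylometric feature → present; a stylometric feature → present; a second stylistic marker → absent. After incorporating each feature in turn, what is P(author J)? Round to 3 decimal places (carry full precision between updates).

After a stylometric feature='present': P(author J) = 0.85·0.7000 / (0.85·0.7000 + 0.6·0.3000) ≈ 0.7677
After a second stylistic marker='present': P(author J) = 0.25·0.7677 / (0.25·0.7677 + 0.6·0.2323) ≈ 0.5794
After a stylometric feature='present': P(author J) = 0.85·0.5794 / (0.85·0.5794 + 0.6·0.4206) ≈ 0.6612
After a stylometric feature='present': P(author J) = 0.85·0.6612 / (0.85·0.6612 + 0.6·0.3388) ≈ 0.7343
After a second stylistic marker='absent': P(author J) = 0.75·0.7343 / (0.75·0.7343 + 0.4·0.2657) ≈ 0.8383

0.838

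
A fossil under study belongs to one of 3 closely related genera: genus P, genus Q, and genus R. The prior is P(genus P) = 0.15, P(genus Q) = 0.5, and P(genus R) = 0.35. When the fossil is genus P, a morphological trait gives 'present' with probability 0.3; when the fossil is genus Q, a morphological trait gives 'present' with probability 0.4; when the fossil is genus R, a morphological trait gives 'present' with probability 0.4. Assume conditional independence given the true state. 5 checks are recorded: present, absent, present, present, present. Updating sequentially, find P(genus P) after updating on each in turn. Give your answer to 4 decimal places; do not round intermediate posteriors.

After 'present': normaliser = 0.3·0.1500 + 0.4·0.5000 + 0.4·0.3500; P(genus P) ≈ 0.1169, P(genus Q) ≈ 0.5195, P(genus R) ≈ 0.3636
After 'absent': normaliser = 0.7·0.1169 + 0.6·0.5195 + 0.6·0.3636; P(genus P) ≈ 0.1338, P(genus Q) ≈ 0.5096, P(genus R) ≈ 0.3567
After 'present': normaliser = 0.3·0.1338 + 0.4·0.5096 + 0.4·0.3567; P(genus P) ≈ 0.1038, P(genus Q) ≈ 0.5272, P(genus R) ≈ 0.3690
After 'present': normaliser = 0.3·0.1038 + 0.4·0.5272 + 0.4·0.3690; P(genus P) ≈ 0.0799, P(genus Q) ≈ 0.5412, P(genus R) ≈ 0.3789
After 'present': normaliser = 0.3·0.0799 + 0.4·0.5412 + 0.4·0.3789; P(genus P) ≈ 0.0612, P(genus Q) ≈ 0.5523, P(genus R) ≈ 0.3866

0.0612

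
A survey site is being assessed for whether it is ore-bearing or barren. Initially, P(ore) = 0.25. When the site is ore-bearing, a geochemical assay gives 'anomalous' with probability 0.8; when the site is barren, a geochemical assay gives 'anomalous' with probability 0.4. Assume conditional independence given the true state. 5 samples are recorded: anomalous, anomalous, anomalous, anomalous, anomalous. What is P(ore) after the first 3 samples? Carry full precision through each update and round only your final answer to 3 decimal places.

0.727

Each posterior becomes the prior for the next update.
After 'anomalous': P(ore) = 0.8·0.2500 / (0.8·0.2500 + 0.4·0.7500) ≈ 0.4000
After 'anomalous': P(ore) = 0.8·0.4000 / (0.8·0.4000 + 0.4·0.6000) ≈ 0.5714
After 'anomalous': P(ore) = 0.8·0.5714 / (0.8·0.5714 + 0.4·0.4286) ≈ 0.7273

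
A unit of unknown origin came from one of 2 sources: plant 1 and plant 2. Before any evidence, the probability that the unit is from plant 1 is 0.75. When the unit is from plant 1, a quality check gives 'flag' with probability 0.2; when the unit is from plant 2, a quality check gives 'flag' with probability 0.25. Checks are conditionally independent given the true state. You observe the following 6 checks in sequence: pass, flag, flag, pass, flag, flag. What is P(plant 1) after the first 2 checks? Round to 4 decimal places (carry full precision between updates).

After 'pass': P(plant 1) = 0.8·0.7500 / (0.8·0.7500 + 0.75·0.2500) ≈ 0.7619
After 'flag': P(plant 1) = 0.2·0.7619 / (0.2·0.7619 + 0.25·0.2381) ≈ 0.7191

0.7191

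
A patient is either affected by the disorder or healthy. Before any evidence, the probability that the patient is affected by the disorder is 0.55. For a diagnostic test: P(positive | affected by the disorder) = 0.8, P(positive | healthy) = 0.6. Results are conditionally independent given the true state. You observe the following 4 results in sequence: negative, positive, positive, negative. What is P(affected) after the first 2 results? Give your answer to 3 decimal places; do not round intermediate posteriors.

0.449

After 'negative': P(affected) = 0.2·0.5500 / (0.2·0.5500 + 0.4·0.4500) ≈ 0.3793
After 'positive': P(affected) = 0.8·0.3793 / (0.8·0.3793 + 0.6·0.6207) ≈ 0.4490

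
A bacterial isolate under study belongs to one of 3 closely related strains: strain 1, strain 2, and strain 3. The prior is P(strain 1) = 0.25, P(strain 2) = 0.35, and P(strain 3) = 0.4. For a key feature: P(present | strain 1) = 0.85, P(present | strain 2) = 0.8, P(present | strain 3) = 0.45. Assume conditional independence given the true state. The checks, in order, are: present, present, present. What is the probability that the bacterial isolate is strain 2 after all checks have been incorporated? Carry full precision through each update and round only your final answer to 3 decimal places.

Each posterior becomes the prior for the next update.
After 'present': normaliser = 0.85·0.2500 + 0.8·0.3500 + 0.45·0.4000; P(strain 1) ≈ 0.3160, P(strain 2) ≈ 0.4164, P(strain 3) ≈ 0.2677
After 'present': normaliser = 0.85·0.3160 + 0.8·0.4164 + 0.45·0.2677; P(strain 1) ≈ 0.3719, P(strain 2) ≈ 0.4613, P(strain 3) ≈ 0.1668
After 'present': normaliser = 0.85·0.3719 + 0.8·0.4613 + 0.45·0.1668; P(strain 1) ≈ 0.4159, P(strain 2) ≈ 0.4854, P(strain 3) ≈ 0.0987

0.485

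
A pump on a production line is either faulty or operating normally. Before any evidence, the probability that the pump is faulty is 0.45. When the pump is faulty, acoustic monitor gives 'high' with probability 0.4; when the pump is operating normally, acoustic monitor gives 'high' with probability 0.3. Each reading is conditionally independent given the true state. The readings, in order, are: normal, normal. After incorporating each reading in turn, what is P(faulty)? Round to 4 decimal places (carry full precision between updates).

After 'normal': P(faulty) = 0.6·0.4500 / (0.6·0.4500 + 0.7·0.5500) ≈ 0.4122
After 'normal': P(faulty) = 0.6·0.4122 / (0.6·0.4122 + 0.7·0.5878) ≈ 0.3754

0.3754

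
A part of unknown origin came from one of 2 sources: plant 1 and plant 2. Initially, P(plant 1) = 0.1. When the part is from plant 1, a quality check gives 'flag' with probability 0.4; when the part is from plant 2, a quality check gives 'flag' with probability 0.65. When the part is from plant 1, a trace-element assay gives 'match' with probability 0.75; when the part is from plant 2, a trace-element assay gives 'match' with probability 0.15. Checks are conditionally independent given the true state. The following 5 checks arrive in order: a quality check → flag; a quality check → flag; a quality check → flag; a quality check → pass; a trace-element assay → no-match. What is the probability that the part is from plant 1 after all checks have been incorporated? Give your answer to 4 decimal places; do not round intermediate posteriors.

After a quality check='flag': P(plant 1) = 0.4·0.1000 / (0.4·0.1000 + 0.65·0.9000) ≈ 0.0640
After a quality check='flag': P(plant 1) = 0.4·0.0640 / (0.4·0.0640 + 0.65·0.9360) ≈ 0.0404
After a quality check='flag': P(plant 1) = 0.4·0.0404 / (0.4·0.0404 + 0.65·0.9596) ≈ 0.0252
After a quality check='pass': P(plant 1) = 0.6·0.0252 / (0.6·0.0252 + 0.35·0.9748) ≈ 0.0425
After a trace-element assay='no-match': P(plant 1) = 0.25·0.0425 / (0.25·0.0425 + 0.85·0.9575) ≈ 0.0129

0.0129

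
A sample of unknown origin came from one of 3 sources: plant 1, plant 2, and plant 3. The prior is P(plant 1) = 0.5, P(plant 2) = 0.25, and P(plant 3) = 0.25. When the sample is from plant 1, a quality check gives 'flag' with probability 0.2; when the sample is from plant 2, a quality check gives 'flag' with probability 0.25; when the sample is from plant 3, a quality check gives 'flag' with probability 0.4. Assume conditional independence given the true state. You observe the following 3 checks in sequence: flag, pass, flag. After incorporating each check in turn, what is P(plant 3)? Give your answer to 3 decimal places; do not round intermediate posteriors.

After 'flag': normaliser = 0.2·0.5000 + 0.25·0.2500 + 0.4·0.2500; P(plant 1) ≈ 0.3810, P(plant 2) ≈ 0.2381, P(plant 3) ≈ 0.3810
After 'pass': normaliser = 0.8·0.3810 + 0.75·0.2381 + 0.6·0.3810; P(plant 1) ≈ 0.4281, P(plant 2) ≈ 0.2508, P(plant 3) ≈ 0.3211
After 'flag': normaliser = 0.2·0.4281 + 0.25·0.2508 + 0.4·0.3211; P(plant 1) ≈ 0.3094, P(plant 2) ≈ 0.2266, P(plant 3) ≈ 0.4640

0.464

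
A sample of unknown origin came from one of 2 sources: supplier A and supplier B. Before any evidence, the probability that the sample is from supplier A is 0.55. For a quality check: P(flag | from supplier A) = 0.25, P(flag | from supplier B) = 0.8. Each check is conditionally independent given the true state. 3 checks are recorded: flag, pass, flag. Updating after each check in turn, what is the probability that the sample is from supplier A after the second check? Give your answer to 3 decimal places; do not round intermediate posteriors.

Apply Bayes' rule sequentially, carrying P(supplier A) forward.
After 'flag': P(supplier A) = 0.25·0.5500 / (0.25·0.5500 + 0.8·0.4500) ≈ 0.2764
After 'pass': P(supplier A) = 0.75·0.2764 / (0.75·0.2764 + 0.2·0.7236) ≈ 0.5889

0.589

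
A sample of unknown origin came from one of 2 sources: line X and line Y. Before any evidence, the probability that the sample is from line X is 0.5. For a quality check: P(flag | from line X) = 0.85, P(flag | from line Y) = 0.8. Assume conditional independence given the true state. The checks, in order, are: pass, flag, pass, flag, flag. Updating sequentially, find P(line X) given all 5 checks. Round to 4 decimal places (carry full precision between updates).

After 'pass': P(line X) = 0.15·0.5000 / (0.15·0.5000 + 0.2·0.5000) ≈ 0.4286
After 'flag': P(line X) = 0.85·0.4286 / (0.85·0.4286 + 0.8·0.5714) ≈ 0.4435
After 'pass': P(line X) = 0.15·0.4435 / (0.15·0.4435 + 0.2·0.5565) ≈ 0.3741
After 'flag': P(line X) = 0.85·0.3741 / (0.85·0.3741 + 0.8·0.6259) ≈ 0.3884
After 'flag': P(line X) = 0.85·0.3884 / (0.85·0.3884 + 0.8·0.6116) ≈ 0.4029

0.4029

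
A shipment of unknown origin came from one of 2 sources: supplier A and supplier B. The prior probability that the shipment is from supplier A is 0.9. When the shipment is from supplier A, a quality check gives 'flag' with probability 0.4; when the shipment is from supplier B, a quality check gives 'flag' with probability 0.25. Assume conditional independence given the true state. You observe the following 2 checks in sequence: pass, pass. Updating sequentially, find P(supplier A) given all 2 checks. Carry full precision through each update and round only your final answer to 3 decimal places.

After 'pass': P(supplier A) = 0.6·0.9000 / (0.6·0.9000 + 0.75·0.1000) ≈ 0.8780
After 'pass': P(supplier A) = 0.6·0.8780 / (0.6·0.8780 + 0.75·0.1220) ≈ 0.8521

0.852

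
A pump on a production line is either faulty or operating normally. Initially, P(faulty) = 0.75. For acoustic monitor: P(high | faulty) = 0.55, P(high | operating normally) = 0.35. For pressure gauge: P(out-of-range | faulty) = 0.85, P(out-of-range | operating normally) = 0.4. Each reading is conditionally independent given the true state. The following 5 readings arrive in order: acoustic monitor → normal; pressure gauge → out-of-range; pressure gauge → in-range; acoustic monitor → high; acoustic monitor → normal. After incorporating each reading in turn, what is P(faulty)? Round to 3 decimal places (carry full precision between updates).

After acoustic monitor='normal': P(faulty) = 0.45·0.7500 / (0.45·0.7500 + 0.65·0.2500) ≈ 0.6750
After pressure gauge='out-of-range': P(faulty) = 0.85·0.6750 / (0.85·0.6750 + 0.4·0.3250) ≈ 0.8153
After pressure gauge='in-range': P(faulty) = 0.15·0.8153 / (0.15·0.8153 + 0.6·0.1847) ≈ 0.5246
After acoustic monitor='high': P(faulty) = 0.55·0.5246 / (0.55·0.5246 + 0.35·0.4754) ≈ 0.6342
After acoustic monitor='normal': P(faulty) = 0.45·0.6342 / (0.45·0.6342 + 0.65·0.3658) ≈ 0.5455

0.546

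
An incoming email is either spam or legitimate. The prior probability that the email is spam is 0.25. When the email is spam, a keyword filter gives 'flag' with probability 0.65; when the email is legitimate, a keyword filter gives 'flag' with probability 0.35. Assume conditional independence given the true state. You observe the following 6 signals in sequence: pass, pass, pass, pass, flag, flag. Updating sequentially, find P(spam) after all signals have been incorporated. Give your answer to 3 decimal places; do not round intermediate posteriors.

0.088

After 'pass': P(spam) = 0.35·0.2500 / (0.35·0.2500 + 0.65·0.7500) ≈ 0.1522
After 'pass': P(spam) = 0.35·0.1522 / (0.35·0.1522 + 0.65·0.8478) ≈ 0.0881
After 'pass': P(spam) = 0.35·0.0881 / (0.35·0.0881 + 0.65·0.9119) ≈ 0.0495
After 'pass': P(spam) = 0.35·0.0495 / (0.35·0.0495 + 0.65·0.9505) ≈ 0.0273
After 'flag': P(spam) = 0.65·0.0273 / (0.65·0.0273 + 0.35·0.9727) ≈ 0.0495
After 'flag': P(spam) = 0.65·0.0495 / (0.65·0.0495 + 0.35·0.9505) ≈ 0.0881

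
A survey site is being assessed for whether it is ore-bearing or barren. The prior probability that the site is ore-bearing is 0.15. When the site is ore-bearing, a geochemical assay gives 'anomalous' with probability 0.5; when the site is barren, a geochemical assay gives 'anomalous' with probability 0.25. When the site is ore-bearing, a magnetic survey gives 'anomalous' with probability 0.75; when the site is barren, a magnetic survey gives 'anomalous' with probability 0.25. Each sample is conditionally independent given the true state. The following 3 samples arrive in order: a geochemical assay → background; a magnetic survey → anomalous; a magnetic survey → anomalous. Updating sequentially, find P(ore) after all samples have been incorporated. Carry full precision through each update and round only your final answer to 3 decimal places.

0.514

After a geochemical assay='background': P(ore) = 0.5·0.1500 / (0.5·0.1500 + 0.75·0.8500) ≈ 0.1053
After a magnetic survey='anomalous': P(ore) = 0.75·0.1053 / (0.75·0.1053 + 0.25·0.8947) ≈ 0.2609
After a magnetic survey='anomalous': P(ore) = 0.75·0.2609 / (0.75·0.2609 + 0.25·0.7391) ≈ 0.5143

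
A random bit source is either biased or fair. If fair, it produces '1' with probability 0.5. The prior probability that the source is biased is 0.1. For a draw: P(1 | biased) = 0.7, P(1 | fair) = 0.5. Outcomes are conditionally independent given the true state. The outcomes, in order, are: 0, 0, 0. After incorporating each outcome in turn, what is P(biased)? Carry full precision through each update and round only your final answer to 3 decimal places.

After '0': P(biased) = 0.3·0.1000 / (0.3·0.1000 + 0.5·0.9000) ≈ 0.0625
After '0': P(biased) = 0.3·0.0625 / (0.3·0.0625 + 0.5·0.9375) ≈ 0.0385
After '0': P(biased) = 0.3·0.0385 / (0.3·0.0385 + 0.5·0.9615) ≈ 0.0234

0.023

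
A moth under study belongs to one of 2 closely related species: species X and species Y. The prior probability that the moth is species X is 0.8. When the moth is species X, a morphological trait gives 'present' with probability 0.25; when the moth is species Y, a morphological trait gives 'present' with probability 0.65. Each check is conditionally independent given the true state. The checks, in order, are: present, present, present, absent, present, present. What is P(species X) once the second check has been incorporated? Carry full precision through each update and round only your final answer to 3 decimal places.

0.372

Each posterior becomes the prior for the next update.
After 'present': P(species X) = 0.25·0.8000 / (0.25·0.8000 + 0.65·0.2000) ≈ 0.6061
After 'present': P(species X) = 0.25·0.6061 / (0.25·0.6061 + 0.65·0.3939) ≈ 0.3717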